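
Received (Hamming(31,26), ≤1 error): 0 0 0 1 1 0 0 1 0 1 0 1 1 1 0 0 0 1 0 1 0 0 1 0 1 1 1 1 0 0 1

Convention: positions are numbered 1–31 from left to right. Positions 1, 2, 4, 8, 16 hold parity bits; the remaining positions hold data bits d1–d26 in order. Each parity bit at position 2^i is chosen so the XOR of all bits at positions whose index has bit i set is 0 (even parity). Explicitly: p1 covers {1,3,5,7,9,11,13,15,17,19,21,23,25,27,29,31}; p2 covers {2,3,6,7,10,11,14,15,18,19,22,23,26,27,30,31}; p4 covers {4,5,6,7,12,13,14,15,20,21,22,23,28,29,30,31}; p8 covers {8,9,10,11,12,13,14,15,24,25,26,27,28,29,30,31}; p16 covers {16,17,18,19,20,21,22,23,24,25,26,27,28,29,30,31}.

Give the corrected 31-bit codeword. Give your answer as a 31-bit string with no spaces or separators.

0001110101011100010100101111001

s1 (pos 1,3,5,7,9,11,13,15,17,19,21,23,25,27,29,31): 0⊕0⊕1⊕0⊕0⊕0⊕1⊕0⊕0⊕0⊕0⊕1⊕1⊕1⊕0⊕1 = 0
s2 (pos 2,3,6,7,10,11,14,15,18,19,22,23,26,27,30,31): 0⊕0⊕0⊕0⊕1⊕0⊕1⊕0⊕1⊕0⊕0⊕1⊕1⊕1⊕0⊕1 = 1
s4 (pos 4,5,6,7,12,13,14,15,20,21,22,23,28,29,30,31): 1⊕1⊕0⊕0⊕1⊕1⊕1⊕0⊕1⊕0⊕0⊕1⊕1⊕0⊕0⊕1 = 1
s8 (pos 8,9,10,11,12,13,14,15,24,25,26,27,28,29,30,31): 1⊕0⊕1⊕0⊕1⊕1⊕1⊕0⊕0⊕1⊕1⊕1⊕1⊕0⊕0⊕1 = 0
s16 (pos 16,17,18,19,20,21,22,23,24,25,26,27,28,29,30,31): 0⊕0⊕1⊕0⊕1⊕0⊕0⊕1⊕0⊕1⊕1⊕1⊕1⊕0⊕0⊕1 = 0
Syndrome s16…s1 = 00110 → error at position 6.
Flip position 6: 0001100101011100010100101111001 → 0001110101011100010100101111001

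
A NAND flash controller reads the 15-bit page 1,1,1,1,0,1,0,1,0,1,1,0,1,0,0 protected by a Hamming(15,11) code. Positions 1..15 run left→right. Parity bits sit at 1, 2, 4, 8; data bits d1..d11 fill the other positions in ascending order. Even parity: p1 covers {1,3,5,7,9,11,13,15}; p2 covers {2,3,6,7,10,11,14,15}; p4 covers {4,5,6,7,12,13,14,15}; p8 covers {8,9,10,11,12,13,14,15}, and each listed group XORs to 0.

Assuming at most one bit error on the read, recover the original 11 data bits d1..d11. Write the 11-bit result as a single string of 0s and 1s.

s1 (pos 1,3,5,7,9,11,13,15): 1⊕1⊕0⊕0⊕0⊕1⊕1⊕0 = 0
s2 (pos 2,3,6,7,10,11,14,15): 1⊕1⊕1⊕0⊕1⊕1⊕0⊕0 = 1
s4 (pos 4,5,6,7,12,13,14,15): 1⊕0⊕1⊕0⊕0⊕1⊕0⊕0 = 1
s8 (pos 8,9,10,11,12,13,14,15): 1⊕0⊕1⊕1⊕0⊕1⊕0⊕0 = 0
Syndrome s8…s1 = 0110 → error at position 6.
Flip position 6: 111101010110100 → 111100010110100
Read data bits from positions 3,5,6,7,9,10,11,12,13,14,15: 10000110100

10000110100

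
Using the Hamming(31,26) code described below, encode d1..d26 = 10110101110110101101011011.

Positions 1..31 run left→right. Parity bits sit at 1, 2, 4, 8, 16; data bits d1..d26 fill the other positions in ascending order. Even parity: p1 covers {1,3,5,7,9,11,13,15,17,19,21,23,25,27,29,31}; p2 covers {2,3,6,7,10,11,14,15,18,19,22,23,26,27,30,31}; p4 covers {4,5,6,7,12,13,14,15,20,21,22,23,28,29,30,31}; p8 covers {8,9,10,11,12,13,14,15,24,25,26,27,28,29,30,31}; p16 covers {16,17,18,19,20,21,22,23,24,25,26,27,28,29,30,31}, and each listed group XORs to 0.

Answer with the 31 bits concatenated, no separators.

0111011101011100110101101011011

Place data at non-parity positions: p1 p2 1 p4 0 1 1 p8 0 1 0 1 1 1 0 p16 1 1 0 1 0 1 1 0 1 0 1 1 0 1 1
p1 (pos 1,3,5,7,9,11,13,15,17,19,21,23,25,27,29,31): XOR of data positions = 1⊕0⊕1⊕0⊕0⊕1⊕0⊕1⊕0⊕0⊕1⊕1⊕1⊕0⊕1 = 0
p2 (pos 2,3,6,7,10,11,14,15,18,19,22,23,26,27,30,31): XOR of data positions = 1⊕1⊕1⊕1⊕0⊕1⊕0⊕1⊕0⊕1⊕1⊕0⊕1⊕1⊕1 = 1
p4 (pos 4,5,6,7,12,13,14,15,20,21,22,23,28,29,30,31): XOR of data positions = 0⊕1⊕1⊕1⊕1⊕1⊕0⊕1⊕0⊕1⊕1⊕1⊕0⊕1⊕1 = 1
p8 (pos 8,9,10,11,12,13,14,15,24,25,26,27,28,29,30,31): XOR of data positions = 0⊕1⊕0⊕1⊕1⊕1⊕0⊕0⊕1⊕0⊕1⊕1⊕0⊕1⊕1 = 1
p16 (pos 16,17,18,19,20,21,22,23,24,25,26,27,28,29,30,31): XOR of data positions = 1⊕1⊕0⊕1⊕0⊕1⊕1⊕0⊕1⊕0⊕1⊕1⊕0⊕1⊕1 = 0
Codeword: 0111011101011100110101101011011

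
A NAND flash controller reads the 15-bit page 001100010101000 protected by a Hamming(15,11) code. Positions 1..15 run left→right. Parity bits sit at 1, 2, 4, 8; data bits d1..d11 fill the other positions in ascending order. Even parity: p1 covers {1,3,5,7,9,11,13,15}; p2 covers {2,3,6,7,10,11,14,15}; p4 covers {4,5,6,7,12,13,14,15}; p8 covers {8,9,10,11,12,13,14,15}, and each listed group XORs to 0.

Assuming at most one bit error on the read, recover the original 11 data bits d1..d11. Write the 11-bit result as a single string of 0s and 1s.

s1 (pos 1,3,5,7,9,11,13,15): 0⊕1⊕0⊕0⊕0⊕0⊕0⊕0 = 1
s2 (pos 2,3,6,7,10,11,14,15): 0⊕1⊕0⊕0⊕1⊕0⊕0⊕0 = 0
s4 (pos 4,5,6,7,12,13,14,15): 1⊕0⊕0⊕0⊕1⊕0⊕0⊕0 = 0
s8 (pos 8,9,10,11,12,13,14,15): 1⊕0⊕1⊕0⊕1⊕0⊕0⊕0 = 1
Syndrome s8…s1 = 1001 → error at position 9.
Flip position 9: 001100010101000 → 001100011101000
Read data bits from positions 3,5,6,7,9,10,11,12,13,14,15: 10001101000

10001101000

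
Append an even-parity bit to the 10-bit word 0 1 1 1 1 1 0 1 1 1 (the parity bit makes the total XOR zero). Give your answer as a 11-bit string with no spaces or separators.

01111101110

XOR of the 10 data bits: 0⊕1⊕1⊕1⊕1⊕1⊕0⊕1⊕1⊕1 = 0
Parity bit = 0 (so all 11 bits XOR to 0).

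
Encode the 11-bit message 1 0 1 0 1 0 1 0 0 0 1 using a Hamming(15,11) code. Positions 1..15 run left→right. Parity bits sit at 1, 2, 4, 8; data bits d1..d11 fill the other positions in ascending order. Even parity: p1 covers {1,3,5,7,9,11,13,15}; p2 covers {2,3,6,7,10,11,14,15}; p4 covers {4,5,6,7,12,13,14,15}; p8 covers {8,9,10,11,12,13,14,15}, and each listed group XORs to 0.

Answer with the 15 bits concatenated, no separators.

Place data at non-parity positions: p1 p2 1 p4 0 1 0 p8 1 0 1 0 0 0 1
p1 (pos 1,3,5,7,9,11,13,15): XOR of data positions = 1⊕0⊕0⊕1⊕1⊕0⊕1 = 0
p2 (pos 2,3,6,7,10,11,14,15): XOR of data positions = 1⊕1⊕0⊕0⊕1⊕0⊕1 = 0
p4 (pos 4,5,6,7,12,13,14,15): XOR of data positions = 0⊕1⊕0⊕0⊕0⊕0⊕1 = 0
p8 (pos 8,9,10,11,12,13,14,15): XOR of data positions = 1⊕0⊕1⊕0⊕0⊕0⊕1 = 1
Codeword: 001001011010001

001001011010001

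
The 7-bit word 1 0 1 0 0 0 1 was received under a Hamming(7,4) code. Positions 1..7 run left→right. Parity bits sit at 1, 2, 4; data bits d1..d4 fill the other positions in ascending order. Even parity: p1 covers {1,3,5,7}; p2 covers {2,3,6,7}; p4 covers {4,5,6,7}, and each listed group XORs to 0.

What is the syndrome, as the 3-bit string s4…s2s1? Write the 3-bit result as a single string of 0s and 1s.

101

s1 (pos 1,3,5,7): 1⊕1⊕0⊕1 = 1
s2 (pos 2,3,6,7): 0⊕1⊕0⊕1 = 0
s4 (pos 4,5,6,7): 0⊕0⊕0⊕1 = 1
Syndrome s4…s1 = 101 → error at position 5.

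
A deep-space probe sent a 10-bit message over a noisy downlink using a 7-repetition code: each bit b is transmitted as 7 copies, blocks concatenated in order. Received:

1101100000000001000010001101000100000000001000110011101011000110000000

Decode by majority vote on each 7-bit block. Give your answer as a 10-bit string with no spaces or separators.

1000000110

Block 1 (1101100): 4 ones → 1
Block 2 (0000000): 0 ones → 0
Block 3 (0100001): 2 ones → 0
Block 4 (0001101): 3 ones → 0
Block 5 (0001000): 1 one → 0
Block 6 (0000000): 0 ones → 0
Block 7 (1000110): 3 ones → 0
Block 8 (0111010): 4 ones → 1
Block 9 (1100011): 4 ones → 1
Block 10 (0000000): 0 ones → 0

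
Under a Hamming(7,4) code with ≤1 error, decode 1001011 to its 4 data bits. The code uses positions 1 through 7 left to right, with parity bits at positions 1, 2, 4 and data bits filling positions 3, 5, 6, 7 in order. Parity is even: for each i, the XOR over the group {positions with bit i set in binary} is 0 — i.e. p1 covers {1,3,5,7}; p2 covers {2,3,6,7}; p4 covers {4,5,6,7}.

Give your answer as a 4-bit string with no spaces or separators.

0011

s1 (pos 1,3,5,7): 1⊕0⊕0⊕1 = 0
s2 (pos 2,3,6,7): 0⊕0⊕1⊕1 = 0
s4 (pos 4,5,6,7): 1⊕0⊕1⊕1 = 1
Syndrome s4…s1 = 100 → error at position 4.
Flip position 4: 1001011 → 1000011
Read data bits from positions 3,5,6,7: 0011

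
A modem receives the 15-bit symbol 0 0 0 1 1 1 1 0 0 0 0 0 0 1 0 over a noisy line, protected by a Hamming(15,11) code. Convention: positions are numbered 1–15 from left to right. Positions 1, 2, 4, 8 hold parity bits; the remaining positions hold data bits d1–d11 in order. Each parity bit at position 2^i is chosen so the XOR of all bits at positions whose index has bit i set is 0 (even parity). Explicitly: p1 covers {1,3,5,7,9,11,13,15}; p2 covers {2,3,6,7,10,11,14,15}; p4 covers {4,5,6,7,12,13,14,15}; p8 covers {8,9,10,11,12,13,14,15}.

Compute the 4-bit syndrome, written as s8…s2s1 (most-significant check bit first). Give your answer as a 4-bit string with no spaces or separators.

s1 (pos 1,3,5,7,9,11,13,15): 0⊕0⊕1⊕1⊕0⊕0⊕0⊕0 = 0
s2 (pos 2,3,6,7,10,11,14,15): 0⊕0⊕1⊕1⊕0⊕0⊕1⊕0 = 1
s4 (pos 4,5,6,7,12,13,14,15): 1⊕1⊕1⊕1⊕0⊕0⊕1⊕0 = 1
s8 (pos 8,9,10,11,12,13,14,15): 0⊕0⊕0⊕0⊕0⊕0⊕1⊕0 = 1
Syndrome s8…s1 = 1110 → error at position 14.

1110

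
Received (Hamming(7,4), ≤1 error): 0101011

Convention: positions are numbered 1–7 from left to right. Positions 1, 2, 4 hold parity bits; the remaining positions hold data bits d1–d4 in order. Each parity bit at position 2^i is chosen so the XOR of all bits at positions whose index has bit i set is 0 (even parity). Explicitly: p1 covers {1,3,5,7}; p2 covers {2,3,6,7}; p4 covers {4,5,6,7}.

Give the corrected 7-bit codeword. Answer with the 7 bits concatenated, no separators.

0101010

s1 (pos 1,3,5,7): 0⊕0⊕0⊕1 = 1
s2 (pos 2,3,6,7): 1⊕0⊕1⊕1 = 1
s4 (pos 4,5,6,7): 1⊕0⊕1⊕1 = 1
Syndrome s4…s1 = 111 → error at position 7.
Flip position 7: 0101011 → 0101010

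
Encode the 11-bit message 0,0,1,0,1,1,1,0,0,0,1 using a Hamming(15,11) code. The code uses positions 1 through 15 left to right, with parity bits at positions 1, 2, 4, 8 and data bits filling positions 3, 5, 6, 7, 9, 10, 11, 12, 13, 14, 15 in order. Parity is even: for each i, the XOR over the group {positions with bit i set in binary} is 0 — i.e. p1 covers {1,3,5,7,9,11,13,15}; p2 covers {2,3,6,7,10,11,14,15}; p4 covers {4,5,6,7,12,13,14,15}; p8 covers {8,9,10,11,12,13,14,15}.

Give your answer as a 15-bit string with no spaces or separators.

Place data at non-parity positions: p1 p2 0 p4 0 1 0 p8 1 1 1 0 0 0 1
p1 (pos 1,3,5,7,9,11,13,15): XOR of data positions = 0⊕0⊕0⊕1⊕1⊕0⊕1 = 1
p2 (pos 2,3,6,7,10,11,14,15): XOR of data positions = 0⊕1⊕0⊕1⊕1⊕0⊕1 = 0
p4 (pos 4,5,6,7,12,13,14,15): XOR of data positions = 0⊕1⊕0⊕0⊕0⊕0⊕1 = 0
p8 (pos 8,9,10,11,12,13,14,15): XOR of data positions = 1⊕1⊕1⊕0⊕0⊕0⊕1 = 0
Codeword: 100001001110001

100001001110001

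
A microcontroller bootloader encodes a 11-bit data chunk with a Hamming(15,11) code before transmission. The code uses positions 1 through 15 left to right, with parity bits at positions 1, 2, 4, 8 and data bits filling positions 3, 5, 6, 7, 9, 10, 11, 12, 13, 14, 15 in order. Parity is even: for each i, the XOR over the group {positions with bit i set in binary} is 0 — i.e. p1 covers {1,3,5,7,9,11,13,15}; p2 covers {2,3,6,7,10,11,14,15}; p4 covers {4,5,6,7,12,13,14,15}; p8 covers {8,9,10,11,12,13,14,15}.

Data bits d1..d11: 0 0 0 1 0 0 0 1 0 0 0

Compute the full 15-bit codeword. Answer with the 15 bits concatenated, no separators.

Place data at non-parity positions: p1 p2 0 p4 0 0 1 p8 0 0 0 1 0 0 0
p1 (pos 1,3,5,7,9,11,13,15): XOR of data positions = 0⊕0⊕1⊕0⊕0⊕0⊕0 = 1
p2 (pos 2,3,6,7,10,11,14,15): XOR of data positions = 0⊕0⊕1⊕0⊕0⊕0⊕0 = 1
p4 (pos 4,5,6,7,12,13,14,15): XOR of data positions = 0⊕0⊕1⊕1⊕0⊕0⊕0 = 0
p8 (pos 8,9,10,11,12,13,14,15): XOR of data positions = 0⊕0⊕0⊕1⊕0⊕0⊕0 = 1
Codeword: 110000110001000

110000110001000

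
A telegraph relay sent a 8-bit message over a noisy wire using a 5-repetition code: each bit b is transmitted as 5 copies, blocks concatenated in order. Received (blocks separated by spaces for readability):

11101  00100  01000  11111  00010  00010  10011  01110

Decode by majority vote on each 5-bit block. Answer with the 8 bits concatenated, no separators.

10010011

Block 1 (11101): 4 ones → 1
Block 2 (00100): 1 one → 0
Block 3 (01000): 1 one → 0
Block 4 (11111): 5 ones → 1
Block 5 (00010): 1 one → 0
Block 6 (00010): 1 one → 0
Block 7 (10011): 3 ones → 1
Block 8 (01110): 3 ones → 1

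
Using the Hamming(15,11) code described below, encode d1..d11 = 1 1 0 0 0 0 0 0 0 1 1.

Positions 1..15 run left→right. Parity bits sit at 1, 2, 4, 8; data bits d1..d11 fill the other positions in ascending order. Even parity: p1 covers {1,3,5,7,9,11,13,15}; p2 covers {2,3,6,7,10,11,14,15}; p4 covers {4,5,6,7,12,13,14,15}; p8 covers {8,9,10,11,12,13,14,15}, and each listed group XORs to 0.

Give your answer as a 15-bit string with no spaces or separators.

Place data at non-parity positions: p1 p2 1 p4 1 0 0 p8 0 0 0 0 0 1 1
p1 (pos 1,3,5,7,9,11,13,15): XOR of data positions = 1⊕1⊕0⊕0⊕0⊕0⊕1 = 1
p2 (pos 2,3,6,7,10,11,14,15): XOR of data positions = 1⊕0⊕0⊕0⊕0⊕1⊕1 = 1
p4 (pos 4,5,6,7,12,13,14,15): XOR of data positions = 1⊕0⊕0⊕0⊕0⊕1⊕1 = 1
p8 (pos 8,9,10,11,12,13,14,15): XOR of data positions = 0⊕0⊕0⊕0⊕0⊕1⊕1 = 0
Codeword: 111110000000011

111110000000011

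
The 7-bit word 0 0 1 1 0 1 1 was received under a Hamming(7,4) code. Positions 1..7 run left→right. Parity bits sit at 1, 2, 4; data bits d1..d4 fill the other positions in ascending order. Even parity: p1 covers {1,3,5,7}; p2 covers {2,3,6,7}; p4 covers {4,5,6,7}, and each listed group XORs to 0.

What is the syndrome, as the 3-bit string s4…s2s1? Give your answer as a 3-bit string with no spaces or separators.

110

s1 (pos 1,3,5,7): 0⊕1⊕0⊕1 = 0
s2 (pos 2,3,6,7): 0⊕1⊕1⊕1 = 1
s4 (pos 4,5,6,7): 1⊕0⊕1⊕1 = 1
Syndrome s4…s1 = 110 → error at position 6.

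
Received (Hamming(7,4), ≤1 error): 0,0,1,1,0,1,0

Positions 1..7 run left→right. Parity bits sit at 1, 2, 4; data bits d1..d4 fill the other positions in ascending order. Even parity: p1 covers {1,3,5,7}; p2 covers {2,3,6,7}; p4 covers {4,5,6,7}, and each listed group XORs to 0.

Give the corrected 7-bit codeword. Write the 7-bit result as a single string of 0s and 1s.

s1 (pos 1,3,5,7): 0⊕1⊕0⊕0 = 1
s2 (pos 2,3,6,7): 0⊕1⊕1⊕0 = 0
s4 (pos 4,5,6,7): 1⊕0⊕1⊕0 = 0
Syndrome s4…s1 = 001 → error at position 1.
Flip position 1: 0011010 → 1011010

1011010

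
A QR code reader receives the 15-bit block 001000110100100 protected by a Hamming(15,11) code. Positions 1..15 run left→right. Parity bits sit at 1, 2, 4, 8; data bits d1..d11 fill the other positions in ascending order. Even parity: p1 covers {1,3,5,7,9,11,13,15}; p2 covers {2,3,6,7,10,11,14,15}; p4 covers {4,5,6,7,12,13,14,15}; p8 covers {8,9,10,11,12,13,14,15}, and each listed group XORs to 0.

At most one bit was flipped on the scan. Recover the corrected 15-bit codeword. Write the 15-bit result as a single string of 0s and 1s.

001000110110100

s1 (pos 1,3,5,7,9,11,13,15): 0⊕1⊕0⊕1⊕0⊕0⊕1⊕0 = 1
s2 (pos 2,3,6,7,10,11,14,15): 0⊕1⊕0⊕1⊕1⊕0⊕0⊕0 = 1
s4 (pos 4,5,6,7,12,13,14,15): 0⊕0⊕0⊕1⊕0⊕1⊕0⊕0 = 0
s8 (pos 8,9,10,11,12,13,14,15): 1⊕0⊕1⊕0⊕0⊕1⊕0⊕0 = 1
Syndrome s8…s1 = 1011 → error at position 11.
Flip position 11: 001000110100100 → 001000110110100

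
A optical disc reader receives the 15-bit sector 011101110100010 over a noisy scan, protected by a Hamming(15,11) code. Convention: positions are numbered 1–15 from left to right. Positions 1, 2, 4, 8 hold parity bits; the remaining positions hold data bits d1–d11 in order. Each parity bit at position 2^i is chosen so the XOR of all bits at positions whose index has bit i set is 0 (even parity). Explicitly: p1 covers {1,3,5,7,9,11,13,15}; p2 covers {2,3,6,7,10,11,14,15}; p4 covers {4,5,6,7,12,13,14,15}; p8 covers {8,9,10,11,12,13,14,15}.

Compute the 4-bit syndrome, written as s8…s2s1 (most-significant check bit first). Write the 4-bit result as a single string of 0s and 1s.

s1 (pos 1,3,5,7,9,11,13,15): 0⊕1⊕0⊕1⊕0⊕0⊕0⊕0 = 0
s2 (pos 2,3,6,7,10,11,14,15): 1⊕1⊕1⊕1⊕1⊕0⊕1⊕0 = 0
s4 (pos 4,5,6,7,12,13,14,15): 1⊕0⊕1⊕1⊕0⊕0⊕1⊕0 = 0
s8 (pos 8,9,10,11,12,13,14,15): 1⊕0⊕1⊕0⊕0⊕0⊕1⊕0 = 1
Syndrome s8…s1 = 1000 → error at position 8.

1000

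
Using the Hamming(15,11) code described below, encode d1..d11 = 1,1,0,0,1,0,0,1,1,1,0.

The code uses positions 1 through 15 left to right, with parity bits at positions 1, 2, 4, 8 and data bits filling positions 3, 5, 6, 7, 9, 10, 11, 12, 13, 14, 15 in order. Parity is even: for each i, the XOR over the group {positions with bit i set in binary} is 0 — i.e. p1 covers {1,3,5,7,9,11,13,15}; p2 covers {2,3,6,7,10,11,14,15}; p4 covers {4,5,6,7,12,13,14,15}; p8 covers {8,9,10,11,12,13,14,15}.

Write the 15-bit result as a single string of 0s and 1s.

001010001001110

Place data at non-parity positions: p1 p2 1 p4 1 0 0 p8 1 0 0 1 1 1 0
p1 (pos 1,3,5,7,9,11,13,15): XOR of data positions = 1⊕1⊕0⊕1⊕0⊕1⊕0 = 0
p2 (pos 2,3,6,7,10,11,14,15): XOR of data positions = 1⊕0⊕0⊕0⊕0⊕1⊕0 = 0
p4 (pos 4,5,6,7,12,13,14,15): XOR of data positions = 1⊕0⊕0⊕1⊕1⊕1⊕0 = 0
p8 (pos 8,9,10,11,12,13,14,15): XOR of data positions = 1⊕0⊕0⊕1⊕1⊕1⊕0 = 0
Codeword: 001010001001110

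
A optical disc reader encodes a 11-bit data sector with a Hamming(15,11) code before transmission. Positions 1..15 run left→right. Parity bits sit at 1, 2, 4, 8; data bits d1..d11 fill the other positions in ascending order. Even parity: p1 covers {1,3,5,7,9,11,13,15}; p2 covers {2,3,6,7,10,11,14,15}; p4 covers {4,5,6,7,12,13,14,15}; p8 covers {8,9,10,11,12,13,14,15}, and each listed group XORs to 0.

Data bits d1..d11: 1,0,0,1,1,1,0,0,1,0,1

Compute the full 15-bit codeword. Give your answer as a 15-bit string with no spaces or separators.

101100101100101

Place data at non-parity positions: p1 p2 1 p4 0 0 1 p8 1 1 0 0 1 0 1
p1 (pos 1,3,5,7,9,11,13,15): XOR of data positions = 1⊕0⊕1⊕1⊕0⊕1⊕1 = 1
p2 (pos 2,3,6,7,10,11,14,15): XOR of data positions = 1⊕0⊕1⊕1⊕0⊕0⊕1 = 0
p4 (pos 4,5,6,7,12,13,14,15): XOR of data positions = 0⊕0⊕1⊕0⊕1⊕0⊕1 = 1
p8 (pos 8,9,10,11,12,13,14,15): XOR of data positions = 1⊕1⊕0⊕0⊕1⊕0⊕1 = 0
Codeword: 101100101100101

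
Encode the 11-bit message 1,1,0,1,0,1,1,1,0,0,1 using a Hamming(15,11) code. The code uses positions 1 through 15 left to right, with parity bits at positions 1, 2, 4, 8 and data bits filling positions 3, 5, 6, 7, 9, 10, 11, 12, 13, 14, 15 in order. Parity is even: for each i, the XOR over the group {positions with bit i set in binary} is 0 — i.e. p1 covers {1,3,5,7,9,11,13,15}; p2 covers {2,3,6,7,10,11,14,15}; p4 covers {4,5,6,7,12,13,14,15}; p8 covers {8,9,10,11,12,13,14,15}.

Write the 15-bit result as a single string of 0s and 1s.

111010100111001

Place data at non-parity positions: p1 p2 1 p4 1 0 1 p8 0 1 1 1 0 0 1
p1 (pos 1,3,5,7,9,11,13,15): XOR of data positions = 1⊕1⊕1⊕0⊕1⊕0⊕1 = 1
p2 (pos 2,3,6,7,10,11,14,15): XOR of data positions = 1⊕0⊕1⊕1⊕1⊕0⊕1 = 1
p4 (pos 4,5,6,7,12,13,14,15): XOR of data positions = 1⊕0⊕1⊕1⊕0⊕0⊕1 = 0
p8 (pos 8,9,10,11,12,13,14,15): XOR of data positions = 0⊕1⊕1⊕1⊕0⊕0⊕1 = 0
Codeword: 111010100111001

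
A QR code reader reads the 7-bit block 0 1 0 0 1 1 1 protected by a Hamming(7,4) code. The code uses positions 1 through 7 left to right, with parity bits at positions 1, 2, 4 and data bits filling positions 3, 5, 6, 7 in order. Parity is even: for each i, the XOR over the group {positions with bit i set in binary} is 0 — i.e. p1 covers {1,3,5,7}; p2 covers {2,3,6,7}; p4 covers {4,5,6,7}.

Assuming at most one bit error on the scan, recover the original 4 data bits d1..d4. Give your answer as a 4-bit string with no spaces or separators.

0101

s1 (pos 1,3,5,7): 0⊕0⊕1⊕1 = 0
s2 (pos 2,3,6,7): 1⊕0⊕1⊕1 = 1
s4 (pos 4,5,6,7): 0⊕1⊕1⊕1 = 1
Syndrome s4…s1 = 110 → error at position 6.
Flip position 6: 0100111 → 0100101
Read data bits from positions 3,5,6,7: 0101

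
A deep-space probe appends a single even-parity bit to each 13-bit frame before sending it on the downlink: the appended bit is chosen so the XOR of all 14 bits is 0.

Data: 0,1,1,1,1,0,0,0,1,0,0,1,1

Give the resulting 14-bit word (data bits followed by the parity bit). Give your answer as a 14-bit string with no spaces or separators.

XOR of the 13 data bits: 0⊕1⊕1⊕1⊕1⊕0⊕0⊕0⊕1⊕0⊕0⊕1⊕1 = 1
Parity bit = 1 (so all 14 bits XOR to 0).

01111000100111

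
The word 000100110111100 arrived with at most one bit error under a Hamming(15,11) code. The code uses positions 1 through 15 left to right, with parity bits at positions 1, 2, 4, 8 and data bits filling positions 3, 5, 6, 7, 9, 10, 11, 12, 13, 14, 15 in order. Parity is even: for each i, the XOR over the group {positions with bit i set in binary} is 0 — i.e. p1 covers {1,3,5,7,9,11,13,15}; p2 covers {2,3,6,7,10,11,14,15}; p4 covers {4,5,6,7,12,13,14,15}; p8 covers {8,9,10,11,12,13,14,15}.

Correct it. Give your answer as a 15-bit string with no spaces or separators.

s1 (pos 1,3,5,7,9,11,13,15): 0⊕0⊕0⊕1⊕0⊕1⊕1⊕0 = 1
s2 (pos 2,3,6,7,10,11,14,15): 0⊕0⊕0⊕1⊕1⊕1⊕0⊕0 = 1
s4 (pos 4,5,6,7,12,13,14,15): 1⊕0⊕0⊕1⊕1⊕1⊕0⊕0 = 0
s8 (pos 8,9,10,11,12,13,14,15): 1⊕0⊕1⊕1⊕1⊕1⊕0⊕0 = 1
Syndrome s8…s1 = 1011 → error at position 11.
Flip position 11: 000100110111100 → 000100110101100

000100110101100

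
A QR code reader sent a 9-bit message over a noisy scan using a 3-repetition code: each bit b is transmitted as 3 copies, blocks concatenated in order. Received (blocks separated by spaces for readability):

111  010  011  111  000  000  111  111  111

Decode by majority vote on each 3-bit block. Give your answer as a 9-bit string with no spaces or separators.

101100111

Block 1 (111): 3 ones → 1
Block 2 (010): 1 one → 0
Block 3 (011): 2 ones → 1
Block 4 (111): 3 ones → 1
Block 5 (000): 0 ones → 0
Block 6 (000): 0 ones → 0
Block 7 (111): 3 ones → 1
Block 8 (111): 3 ones → 1
Block 9 (111): 3 ones → 1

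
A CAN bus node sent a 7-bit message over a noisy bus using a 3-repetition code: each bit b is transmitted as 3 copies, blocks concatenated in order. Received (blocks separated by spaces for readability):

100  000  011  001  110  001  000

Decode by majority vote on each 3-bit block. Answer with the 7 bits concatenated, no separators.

0010100

Block 1 (100): 1 one → 0
Block 2 (000): 0 ones → 0
Block 3 (011): 2 ones → 1
Block 4 (001): 1 one → 0
Block 5 (110): 2 ones → 1
Block 6 (001): 1 one → 0
Block 7 (000): 0 ones → 0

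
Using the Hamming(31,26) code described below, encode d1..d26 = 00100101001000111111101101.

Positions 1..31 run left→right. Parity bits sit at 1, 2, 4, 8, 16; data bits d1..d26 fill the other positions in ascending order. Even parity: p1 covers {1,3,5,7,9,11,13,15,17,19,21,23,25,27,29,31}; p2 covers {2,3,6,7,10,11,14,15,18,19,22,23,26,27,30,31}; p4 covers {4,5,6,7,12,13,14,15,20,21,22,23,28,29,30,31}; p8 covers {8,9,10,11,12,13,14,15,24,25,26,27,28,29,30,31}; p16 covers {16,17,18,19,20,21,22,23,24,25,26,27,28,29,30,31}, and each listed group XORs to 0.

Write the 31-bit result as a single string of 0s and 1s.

Place data at non-parity positions: p1 p2 0 p4 0 1 0 p8 0 1 0 1 0 0 1 p16 0 0 0 1 1 1 1 1 1 1 0 1 1 0 1
p1 (pos 1,3,5,7,9,11,13,15,17,19,21,23,25,27,29,31): XOR of data positions = 0⊕0⊕0⊕0⊕0⊕0⊕1⊕0⊕0⊕1⊕1⊕1⊕0⊕1⊕1 = 0
p2 (pos 2,3,6,7,10,11,14,15,18,19,22,23,26,27,30,31): XOR of data positions = 0⊕1⊕0⊕1⊕0⊕0⊕1⊕0⊕0⊕1⊕1⊕1⊕0⊕0⊕1 = 1
p4 (pos 4,5,6,7,12,13,14,15,20,21,22,23,28,29,30,31): XOR of data positions = 0⊕1⊕0⊕1⊕0⊕0⊕1⊕1⊕1⊕1⊕1⊕1⊕1⊕0⊕1 = 0
p8 (pos 8,9,10,11,12,13,14,15,24,25,26,27,28,29,30,31): XOR of data positions = 0⊕1⊕0⊕1⊕0⊕0⊕1⊕1⊕1⊕1⊕0⊕1⊕1⊕0⊕1 = 1
p16 (pos 16,17,18,19,20,21,22,23,24,25,26,27,28,29,30,31): XOR of data positions = 0⊕0⊕0⊕1⊕1⊕1⊕1⊕1⊕1⊕1⊕0⊕1⊕1⊕0⊕1 = 0
Codeword: 0100010101010010000111111101101

0100010101010010000111111101101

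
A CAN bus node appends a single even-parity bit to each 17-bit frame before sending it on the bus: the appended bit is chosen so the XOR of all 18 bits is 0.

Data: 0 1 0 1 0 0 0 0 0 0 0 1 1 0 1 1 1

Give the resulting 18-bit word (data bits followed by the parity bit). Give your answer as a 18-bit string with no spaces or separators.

XOR of the 17 data bits: 0⊕1⊕0⊕1⊕0⊕0⊕0⊕0⊕0⊕0⊕0⊕1⊕1⊕0⊕1⊕1⊕1 = 1
Parity bit = 1 (so all 18 bits XOR to 0).

010100000001101111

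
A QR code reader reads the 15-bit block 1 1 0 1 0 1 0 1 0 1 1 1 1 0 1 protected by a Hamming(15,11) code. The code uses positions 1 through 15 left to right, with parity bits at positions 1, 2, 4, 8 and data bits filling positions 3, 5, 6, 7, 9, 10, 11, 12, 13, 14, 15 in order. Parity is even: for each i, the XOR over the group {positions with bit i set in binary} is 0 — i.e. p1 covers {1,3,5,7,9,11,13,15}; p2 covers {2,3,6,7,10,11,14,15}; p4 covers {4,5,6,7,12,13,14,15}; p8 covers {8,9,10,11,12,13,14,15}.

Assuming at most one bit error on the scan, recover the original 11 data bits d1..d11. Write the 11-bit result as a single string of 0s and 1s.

s1 (pos 1,3,5,7,9,11,13,15): 1⊕0⊕0⊕0⊕0⊕1⊕1⊕1 = 0
s2 (pos 2,3,6,7,10,11,14,15): 1⊕0⊕1⊕0⊕1⊕1⊕0⊕1 = 1
s4 (pos 4,5,6,7,12,13,14,15): 1⊕0⊕1⊕0⊕1⊕1⊕0⊕1 = 1
s8 (pos 8,9,10,11,12,13,14,15): 1⊕0⊕1⊕1⊕1⊕1⊕0⊕1 = 0
Syndrome s8…s1 = 0110 → error at position 6.
Flip position 6: 110101010111101 → 110100010111101
Read data bits from positions 3,5,6,7,9,10,11,12,13,14,15: 00000111101

00000111101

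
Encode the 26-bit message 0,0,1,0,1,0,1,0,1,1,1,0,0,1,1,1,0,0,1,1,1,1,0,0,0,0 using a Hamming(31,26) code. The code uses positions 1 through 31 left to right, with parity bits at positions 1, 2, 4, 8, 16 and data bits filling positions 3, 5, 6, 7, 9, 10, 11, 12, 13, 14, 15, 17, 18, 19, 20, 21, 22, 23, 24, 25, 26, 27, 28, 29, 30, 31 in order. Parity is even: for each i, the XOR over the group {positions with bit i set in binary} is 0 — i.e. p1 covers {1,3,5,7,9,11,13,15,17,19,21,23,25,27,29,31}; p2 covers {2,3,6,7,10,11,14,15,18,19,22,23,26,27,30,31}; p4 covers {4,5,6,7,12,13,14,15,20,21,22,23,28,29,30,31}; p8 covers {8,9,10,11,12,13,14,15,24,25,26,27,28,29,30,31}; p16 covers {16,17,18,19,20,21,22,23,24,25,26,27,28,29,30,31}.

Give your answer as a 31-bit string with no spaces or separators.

0100010110101111001110011110000

Place data at non-parity positions: p1 p2 0 p4 0 1 0 p8 1 0 1 0 1 1 1 p16 0 0 1 1 1 0 0 1 1 1 1 0 0 0 0
p1 (pos 1,3,5,7,9,11,13,15,17,19,21,23,25,27,29,31): XOR of data positions = 0⊕0⊕0⊕1⊕1⊕1⊕1⊕0⊕1⊕1⊕0⊕1⊕1⊕0⊕0 = 0
p2 (pos 2,3,6,7,10,11,14,15,18,19,22,23,26,27,30,31): XOR of data positions = 0⊕1⊕0⊕0⊕1⊕1⊕1⊕0⊕1⊕0⊕0⊕1⊕1⊕0⊕0 = 1
p4 (pos 4,5,6,7,12,13,14,15,20,21,22,23,28,29,30,31): XOR of data positions = 0⊕1⊕0⊕0⊕1⊕1⊕1⊕1⊕1⊕0⊕0⊕0⊕0⊕0⊕0 = 0
p8 (pos 8,9,10,11,12,13,14,15,24,25,26,27,28,29,30,31): XOR of data positions = 1⊕0⊕1⊕0⊕1⊕1⊕1⊕1⊕1⊕1⊕1⊕0⊕0⊕0⊕0 = 1
p16 (pos 16,17,18,19,20,21,22,23,24,25,26,27,28,29,30,31): XOR of data positions = 0⊕0⊕1⊕1⊕1⊕0⊕0⊕1⊕1⊕1⊕1⊕0⊕0⊕0⊕0 = 1
Codeword: 0100010110101111001110011110000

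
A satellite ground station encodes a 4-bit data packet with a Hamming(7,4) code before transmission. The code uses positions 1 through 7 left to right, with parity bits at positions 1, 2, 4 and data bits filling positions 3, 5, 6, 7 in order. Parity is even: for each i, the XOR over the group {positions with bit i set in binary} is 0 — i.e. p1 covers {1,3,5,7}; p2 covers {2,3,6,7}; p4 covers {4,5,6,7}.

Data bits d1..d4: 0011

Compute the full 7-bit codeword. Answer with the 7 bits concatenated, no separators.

1000011

Place data at non-parity positions: p1 p2 0 p4 0 1 1
p1 (pos 1,3,5,7): XOR of data positions = 0⊕0⊕1 = 1
p2 (pos 2,3,6,7): XOR of data positions = 0⊕1⊕1 = 0
p4 (pos 4,5,6,7): XOR of data positions = 0⊕1⊕1 = 0
Codeword: 1000011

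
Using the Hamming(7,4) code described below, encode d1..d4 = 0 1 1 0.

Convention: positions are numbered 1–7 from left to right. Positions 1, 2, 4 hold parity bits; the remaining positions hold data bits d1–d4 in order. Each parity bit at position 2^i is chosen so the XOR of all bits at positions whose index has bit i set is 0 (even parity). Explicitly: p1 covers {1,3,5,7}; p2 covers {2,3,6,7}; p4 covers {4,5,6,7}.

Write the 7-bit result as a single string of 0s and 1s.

1100110

Place data at non-parity positions: p1 p2 0 p4 1 1 0
p1 (pos 1,3,5,7): XOR of data positions = 0⊕1⊕0 = 1
p2 (pos 2,3,6,7): XOR of data positions = 0⊕1⊕0 = 1
p4 (pos 4,5,6,7): XOR of data positions = 1⊕1⊕0 = 0
Codeword: 1100110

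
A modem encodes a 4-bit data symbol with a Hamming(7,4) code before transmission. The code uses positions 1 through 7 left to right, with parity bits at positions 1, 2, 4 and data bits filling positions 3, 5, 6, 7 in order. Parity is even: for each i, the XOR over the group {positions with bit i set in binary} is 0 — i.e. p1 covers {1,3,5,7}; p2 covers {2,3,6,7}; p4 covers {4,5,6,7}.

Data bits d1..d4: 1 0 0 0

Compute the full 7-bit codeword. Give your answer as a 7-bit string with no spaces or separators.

Place data at non-parity positions: p1 p2 1 p4 0 0 0
p1 (pos 1,3,5,7): XOR of data positions = 1⊕0⊕0 = 1
p2 (pos 2,3,6,7): XOR of data positions = 1⊕0⊕0 = 1
p4 (pos 4,5,6,7): XOR of data positions = 0⊕0⊕0 = 0
Codeword: 1110000

1110000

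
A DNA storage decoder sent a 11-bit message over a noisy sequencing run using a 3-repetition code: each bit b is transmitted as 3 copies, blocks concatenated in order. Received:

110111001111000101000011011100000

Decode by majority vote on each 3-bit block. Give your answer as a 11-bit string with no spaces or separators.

Block 1 (110): 2 ones → 1
Block 2 (111): 3 ones → 1
Block 3 (001): 1 one → 0
Block 4 (111): 3 ones → 1
Block 5 (000): 0 ones → 0
Block 6 (101): 2 ones → 1
Block 7 (000): 0 ones → 0
Block 8 (011): 2 ones → 1
Block 9 (011): 2 ones → 1
Block 10 (100): 1 one → 0
Block 11 (000): 0 ones → 0

11010101100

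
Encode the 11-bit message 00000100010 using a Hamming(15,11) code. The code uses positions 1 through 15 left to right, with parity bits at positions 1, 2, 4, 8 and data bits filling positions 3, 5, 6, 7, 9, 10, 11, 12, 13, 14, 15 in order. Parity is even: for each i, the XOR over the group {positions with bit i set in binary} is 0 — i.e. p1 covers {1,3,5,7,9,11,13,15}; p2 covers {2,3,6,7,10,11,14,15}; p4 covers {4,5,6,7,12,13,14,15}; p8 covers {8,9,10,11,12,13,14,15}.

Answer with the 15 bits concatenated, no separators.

Place data at non-parity positions: p1 p2 0 p4 0 0 0 p8 0 1 0 0 0 1 0
p1 (pos 1,3,5,7,9,11,13,15): XOR of data positions = 0⊕0⊕0⊕0⊕0⊕0⊕0 = 0
p2 (pos 2,3,6,7,10,11,14,15): XOR of data positions = 0⊕0⊕0⊕1⊕0⊕1⊕0 = 0
p4 (pos 4,5,6,7,12,13,14,15): XOR of data positions = 0⊕0⊕0⊕0⊕0⊕1⊕0 = 1
p8 (pos 8,9,10,11,12,13,14,15): XOR of data positions = 0⊕1⊕0⊕0⊕0⊕1⊕0 = 0
Codeword: 000100000100010

000100000100010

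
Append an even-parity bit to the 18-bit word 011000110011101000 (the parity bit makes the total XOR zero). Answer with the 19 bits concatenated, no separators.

XOR of the 18 data bits: 0⊕1⊕1⊕0⊕0⊕0⊕1⊕1⊕0⊕0⊕1⊕1⊕1⊕0⊕1⊕0⊕0⊕0 = 0
Parity bit = 0 (so all 19 bits XOR to 0).

0110001100111010000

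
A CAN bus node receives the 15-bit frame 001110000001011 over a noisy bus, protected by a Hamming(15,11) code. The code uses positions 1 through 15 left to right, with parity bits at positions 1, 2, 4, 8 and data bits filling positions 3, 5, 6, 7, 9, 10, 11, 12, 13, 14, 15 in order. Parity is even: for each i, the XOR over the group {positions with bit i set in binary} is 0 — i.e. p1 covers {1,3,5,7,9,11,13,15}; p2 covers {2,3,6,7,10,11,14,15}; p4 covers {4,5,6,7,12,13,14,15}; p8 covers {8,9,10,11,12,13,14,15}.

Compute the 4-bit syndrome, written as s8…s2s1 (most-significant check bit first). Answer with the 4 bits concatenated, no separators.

s1 (pos 1,3,5,7,9,11,13,15): 0⊕1⊕1⊕0⊕0⊕0⊕0⊕1 = 1
s2 (pos 2,3,6,7,10,11,14,15): 0⊕1⊕0⊕0⊕0⊕0⊕1⊕1 = 1
s4 (pos 4,5,6,7,12,13,14,15): 1⊕1⊕0⊕0⊕1⊕0⊕1⊕1 = 1
s8 (pos 8,9,10,11,12,13,14,15): 0⊕0⊕0⊕0⊕1⊕0⊕1⊕1 = 1
Syndrome s8…s1 = 1111 → error at position 15.

1111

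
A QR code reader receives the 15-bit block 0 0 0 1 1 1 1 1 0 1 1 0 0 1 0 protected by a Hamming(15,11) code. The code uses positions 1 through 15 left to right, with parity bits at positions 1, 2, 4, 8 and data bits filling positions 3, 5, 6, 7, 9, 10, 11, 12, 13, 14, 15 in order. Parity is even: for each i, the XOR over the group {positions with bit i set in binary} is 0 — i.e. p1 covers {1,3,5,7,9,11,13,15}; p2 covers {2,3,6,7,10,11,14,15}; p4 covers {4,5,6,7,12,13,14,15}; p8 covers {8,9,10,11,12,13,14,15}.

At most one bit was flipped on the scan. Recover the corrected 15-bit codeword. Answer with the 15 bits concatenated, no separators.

000111010110010

s1 (pos 1,3,5,7,9,11,13,15): 0⊕0⊕1⊕1⊕0⊕1⊕0⊕0 = 1
s2 (pos 2,3,6,7,10,11,14,15): 0⊕0⊕1⊕1⊕1⊕1⊕1⊕0 = 1
s4 (pos 4,5,6,7,12,13,14,15): 1⊕1⊕1⊕1⊕0⊕0⊕1⊕0 = 1
s8 (pos 8,9,10,11,12,13,14,15): 1⊕0⊕1⊕1⊕0⊕0⊕1⊕0 = 0
Syndrome s8…s1 = 0111 → error at position 7.
Flip position 7: 000111110110010 → 000111010110010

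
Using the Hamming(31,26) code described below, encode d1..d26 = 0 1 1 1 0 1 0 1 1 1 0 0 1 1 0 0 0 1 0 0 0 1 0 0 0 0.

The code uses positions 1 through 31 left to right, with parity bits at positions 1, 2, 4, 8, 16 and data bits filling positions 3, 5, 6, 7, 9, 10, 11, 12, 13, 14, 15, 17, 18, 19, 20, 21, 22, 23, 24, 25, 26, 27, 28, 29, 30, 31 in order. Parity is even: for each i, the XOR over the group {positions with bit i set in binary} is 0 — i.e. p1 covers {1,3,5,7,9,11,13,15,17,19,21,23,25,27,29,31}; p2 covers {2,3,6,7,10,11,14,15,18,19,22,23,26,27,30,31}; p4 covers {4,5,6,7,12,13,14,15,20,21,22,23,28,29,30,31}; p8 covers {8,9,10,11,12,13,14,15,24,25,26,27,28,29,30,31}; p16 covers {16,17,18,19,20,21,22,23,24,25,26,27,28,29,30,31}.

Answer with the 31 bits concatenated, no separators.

Place data at non-parity positions: p1 p2 0 p4 1 1 1 p8 0 1 0 1 1 1 0 p16 0 1 1 0 0 0 1 0 0 0 1 0 0 0 0
p1 (pos 1,3,5,7,9,11,13,15,17,19,21,23,25,27,29,31): XOR of data positions = 0⊕1⊕1⊕0⊕0⊕1⊕0⊕0⊕1⊕0⊕1⊕0⊕1⊕0⊕0 = 0
p2 (pos 2,3,6,7,10,11,14,15,18,19,22,23,26,27,30,31): XOR of data positions = 0⊕1⊕1⊕1⊕0⊕1⊕0⊕1⊕1⊕0⊕1⊕0⊕1⊕0⊕0 = 0
p4 (pos 4,5,6,7,12,13,14,15,20,21,22,23,28,29,30,31): XOR of data positions = 1⊕1⊕1⊕1⊕1⊕1⊕0⊕0⊕0⊕0⊕1⊕0⊕0⊕0⊕0 = 1
p8 (pos 8,9,10,11,12,13,14,15,24,25,26,27,28,29,30,31): XOR of data positions = 0⊕1⊕0⊕1⊕1⊕1⊕0⊕0⊕0⊕0⊕1⊕0⊕0⊕0⊕0 = 1
p16 (pos 16,17,18,19,20,21,22,23,24,25,26,27,28,29,30,31): XOR of data positions = 0⊕1⊕1⊕0⊕0⊕0⊕1⊕0⊕0⊕0⊕1⊕0⊕0⊕0⊕0 = 0
Codeword: 0001111101011100011000100010000

0001111101011100011000100010000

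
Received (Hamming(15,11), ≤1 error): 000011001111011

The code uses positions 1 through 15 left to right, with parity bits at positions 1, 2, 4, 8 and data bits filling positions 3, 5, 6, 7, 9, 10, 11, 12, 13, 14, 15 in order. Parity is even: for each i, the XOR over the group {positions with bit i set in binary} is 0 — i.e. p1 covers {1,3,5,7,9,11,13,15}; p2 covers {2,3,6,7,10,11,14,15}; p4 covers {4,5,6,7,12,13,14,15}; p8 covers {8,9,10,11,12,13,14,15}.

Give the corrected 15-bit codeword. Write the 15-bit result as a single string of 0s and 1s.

s1 (pos 1,3,5,7,9,11,13,15): 0⊕0⊕1⊕0⊕1⊕1⊕0⊕1 = 0
s2 (pos 2,3,6,7,10,11,14,15): 0⊕0⊕1⊕0⊕1⊕1⊕1⊕1 = 1
s4 (pos 4,5,6,7,12,13,14,15): 0⊕1⊕1⊕0⊕1⊕0⊕1⊕1 = 1
s8 (pos 8,9,10,11,12,13,14,15): 0⊕1⊕1⊕1⊕1⊕0⊕1⊕1 = 0
Syndrome s8…s1 = 0110 → error at position 6.
Flip position 6: 000011001111011 → 000010001111011

000010001111011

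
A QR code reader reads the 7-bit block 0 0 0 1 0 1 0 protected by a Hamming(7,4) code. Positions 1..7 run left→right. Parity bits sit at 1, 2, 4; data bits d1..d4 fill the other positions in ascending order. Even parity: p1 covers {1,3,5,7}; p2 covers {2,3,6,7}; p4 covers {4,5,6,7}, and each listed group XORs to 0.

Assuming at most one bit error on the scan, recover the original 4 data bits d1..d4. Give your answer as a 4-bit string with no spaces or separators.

0010

s1 (pos 1,3,5,7): 0⊕0⊕0⊕0 = 0
s2 (pos 2,3,6,7): 0⊕0⊕1⊕0 = 1
s4 (pos 4,5,6,7): 1⊕0⊕1⊕0 = 0
Syndrome s4…s1 = 010 → error at position 2.
Flip position 2: 0001010 → 0101010
Read data bits from positions 3,5,6,7: 0010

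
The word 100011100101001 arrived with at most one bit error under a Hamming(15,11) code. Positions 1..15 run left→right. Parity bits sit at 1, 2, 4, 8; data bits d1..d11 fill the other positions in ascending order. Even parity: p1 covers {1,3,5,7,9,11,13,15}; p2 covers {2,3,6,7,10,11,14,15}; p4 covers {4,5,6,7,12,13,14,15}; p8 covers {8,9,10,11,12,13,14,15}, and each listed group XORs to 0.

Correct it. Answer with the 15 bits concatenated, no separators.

100011100100001

s1 (pos 1,3,5,7,9,11,13,15): 1⊕0⊕1⊕1⊕0⊕0⊕0⊕1 = 0
s2 (pos 2,3,6,7,10,11,14,15): 0⊕0⊕1⊕1⊕1⊕0⊕0⊕1 = 0
s4 (pos 4,5,6,7,12,13,14,15): 0⊕1⊕1⊕1⊕1⊕0⊕0⊕1 = 1
s8 (pos 8,9,10,11,12,13,14,15): 0⊕0⊕1⊕0⊕1⊕0⊕0⊕1 = 1
Syndrome s8…s1 = 1100 → error at position 12.
Flip position 12: 100011100101001 → 100011100100001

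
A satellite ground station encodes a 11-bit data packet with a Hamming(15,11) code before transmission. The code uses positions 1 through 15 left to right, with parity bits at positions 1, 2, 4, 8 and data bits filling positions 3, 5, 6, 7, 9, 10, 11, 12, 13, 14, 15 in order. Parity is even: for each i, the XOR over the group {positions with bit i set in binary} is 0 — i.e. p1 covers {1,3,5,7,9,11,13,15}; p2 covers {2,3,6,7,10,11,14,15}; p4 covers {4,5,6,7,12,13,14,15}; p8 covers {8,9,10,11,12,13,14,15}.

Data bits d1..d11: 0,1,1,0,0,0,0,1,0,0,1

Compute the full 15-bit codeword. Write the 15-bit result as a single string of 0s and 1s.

Place data at non-parity positions: p1 p2 0 p4 1 1 0 p8 0 0 0 1 0 0 1
p1 (pos 1,3,5,7,9,11,13,15): XOR of data positions = 0⊕1⊕0⊕0⊕0⊕0⊕1 = 0
p2 (pos 2,3,6,7,10,11,14,15): XOR of data positions = 0⊕1⊕0⊕0⊕0⊕0⊕1 = 0
p4 (pos 4,5,6,7,12,13,14,15): XOR of data positions = 1⊕1⊕0⊕1⊕0⊕0⊕1 = 0
p8 (pos 8,9,10,11,12,13,14,15): XOR of data positions = 0⊕0⊕0⊕1⊕0⊕0⊕1 = 0
Codeword: 000011000001001

000011000001001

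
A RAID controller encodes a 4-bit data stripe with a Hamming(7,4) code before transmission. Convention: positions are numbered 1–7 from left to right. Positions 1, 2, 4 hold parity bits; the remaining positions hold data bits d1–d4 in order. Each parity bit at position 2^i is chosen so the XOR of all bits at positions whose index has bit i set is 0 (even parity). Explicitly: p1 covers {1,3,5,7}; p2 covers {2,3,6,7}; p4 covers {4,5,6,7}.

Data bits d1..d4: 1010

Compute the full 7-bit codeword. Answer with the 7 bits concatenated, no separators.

Place data at non-parity positions: p1 p2 1 p4 0 1 0
p1 (pos 1,3,5,7): XOR of data positions = 1⊕0⊕0 = 1
p2 (pos 2,3,6,7): XOR of data positions = 1⊕1⊕0 = 0
p4 (pos 4,5,6,7): XOR of data positions = 0⊕1⊕0 = 1
Codeword: 1011010

1011010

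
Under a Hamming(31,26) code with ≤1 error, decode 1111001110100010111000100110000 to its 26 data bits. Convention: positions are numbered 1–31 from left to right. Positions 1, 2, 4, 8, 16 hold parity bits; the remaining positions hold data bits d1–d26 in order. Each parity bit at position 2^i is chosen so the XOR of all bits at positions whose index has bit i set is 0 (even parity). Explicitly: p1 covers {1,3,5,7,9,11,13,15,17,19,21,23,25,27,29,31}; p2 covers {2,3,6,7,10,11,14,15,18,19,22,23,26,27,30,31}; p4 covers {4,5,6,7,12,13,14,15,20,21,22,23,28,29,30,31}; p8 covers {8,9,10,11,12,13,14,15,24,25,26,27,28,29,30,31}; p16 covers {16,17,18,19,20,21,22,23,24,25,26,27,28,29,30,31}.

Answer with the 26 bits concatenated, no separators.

s1 (pos 1,3,5,7,9,11,13,15,17,19,21,23,25,27,29,31): 1⊕1⊕0⊕1⊕1⊕1⊕0⊕1⊕1⊕1⊕0⊕1⊕0⊕1⊕0⊕0 = 0
s2 (pos 2,3,6,7,10,11,14,15,18,19,22,23,26,27,30,31): 1⊕1⊕0⊕1⊕0⊕1⊕0⊕1⊕1⊕1⊕0⊕1⊕1⊕1⊕0⊕0 = 0
s4 (pos 4,5,6,7,12,13,14,15,20,21,22,23,28,29,30,31): 1⊕0⊕0⊕1⊕0⊕0⊕0⊕1⊕0⊕0⊕0⊕1⊕0⊕0⊕0⊕0 = 0
s8 (pos 8,9,10,11,12,13,14,15,24,25,26,27,28,29,30,31): 1⊕1⊕0⊕1⊕0⊕0⊕0⊕1⊕0⊕0⊕1⊕1⊕0⊕0⊕0⊕0 = 0
s16 (pos 16,17,18,19,20,21,22,23,24,25,26,27,28,29,30,31): 0⊕1⊕1⊕1⊕0⊕0⊕0⊕1⊕0⊕0⊕1⊕1⊕0⊕0⊕0⊕0 = 0
Syndrome s16…s1 = 00000 → no error.
Read data bits from positions 3,5,6,7,9,10,11,12,13,14,15,17,18,19,20,21,22,23,24,25,26,27,28,29,30,31: 10011010001111000100110000

10011010001111000100110000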